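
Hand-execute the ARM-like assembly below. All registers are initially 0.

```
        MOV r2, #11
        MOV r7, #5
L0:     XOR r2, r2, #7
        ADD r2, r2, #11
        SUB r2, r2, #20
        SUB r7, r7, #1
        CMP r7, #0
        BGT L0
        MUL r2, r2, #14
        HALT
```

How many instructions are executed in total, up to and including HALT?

MOV r2, #11 → r2=11
MOV r7, #5 → r7=5
XOR r2, r2, #7 → r2=11^7=12
ADD r2, r2, #11 → r2=12+11=23
SUB r2, r2, #20 → r2=23-20=3
SUB r7, r7, #1 → r7=5-1=4
CMP r7, #0  (cmp 4,0)
BGT L0: taken
XOR r2, r2, #7 → r2=3^7=4
ADD r2, r2, #11 → r2=4+11=15
SUB r2, r2, #20 → r2=15-20=-5
SUB r7, r7, #1 → r7=4-1=3
CMP r7, #0  (cmp 3,0)
BGT L0: taken
XOR r2, r2, #7 → r2=(-5)^7=-4
ADD r2, r2, #11 → r2=(-4)+11=7
SUB r2, r2, #20 → r2=7-20=-13
SUB r7, r7, #1 → r7=3-1=2
CMP r7, #0  (cmp 2,0)
BGT L0: taken
XOR r2, r2, #7 → r2=(-13)^7=-12
ADD r2, r2, #11 → r2=(-12)+11=-1
SUB r2, r2, #20 → r2=(-1)-20=-21
SUB r7, r7, #1 → r7=2-1=1
CMP r7, #0  (cmp 1,0)
BGT L0: taken
XOR r2, r2, #7 → r2=(-21)^7=-20
ADD r2, r2, #11 → r2=(-20)+11=-9
SUB r2, r2, #20 → r2=(-9)-20=-29
SUB r7, r7, #1 → r7=1-1=0
CMP r7, #0  (cmp 0,0)
BGT L0: not taken
MUL r2, r2, #14 → r2=(-29)*14=-406
halt.
Total executed instructions: 34.

34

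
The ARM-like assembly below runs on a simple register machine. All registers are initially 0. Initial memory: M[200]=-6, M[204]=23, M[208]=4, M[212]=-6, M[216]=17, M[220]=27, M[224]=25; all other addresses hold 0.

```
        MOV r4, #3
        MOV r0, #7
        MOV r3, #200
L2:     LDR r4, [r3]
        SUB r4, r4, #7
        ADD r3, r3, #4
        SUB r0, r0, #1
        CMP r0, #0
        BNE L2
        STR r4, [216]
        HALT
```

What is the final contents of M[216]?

r4=3
r0=7
r3=200
r4=M[200]=-6
r4=(-6)-7=-13
r3=200+4=204
r0=7-1=6
CMP r0, #0  (cmp 6,0)
BNE L2: taken
r4=M[204]=23
r4=23-7=16
r3=204+4=208
r0=6-1=5
CMP r0, #0  (cmp 5,0)
BNE L2: taken
r4=M[208]=4
r4=4-7=-3
r3=208+4=212
r0=5-1=4
CMP r0, #0  (cmp 4,0)
BNE L2: taken
r4=M[212]=-6
r4=(-6)-7=-13
r3=212+4=216
r0=4-1=3
CMP r0, #0  (cmp 3,0)
BNE L2: taken
r4=M[216]=17
r4=17-7=10
r3=216+4=220
r0=3-1=2
CMP r0, #0  (cmp 2,0)
BNE L2: taken
r4=M[220]=27
r4=27-7=20
r3=220+4=224
r0=2-1=1
CMP r0, #0  (cmp 1,0)
BNE L2: taken
r4=M[224]=25
r4=25-7=18
r3=224+4=228
r0=1-1=0
CMP r0, #0  (cmp 0,0)
BNE L2: not taken
STR r4, [216] → M[216]=18
halt.

18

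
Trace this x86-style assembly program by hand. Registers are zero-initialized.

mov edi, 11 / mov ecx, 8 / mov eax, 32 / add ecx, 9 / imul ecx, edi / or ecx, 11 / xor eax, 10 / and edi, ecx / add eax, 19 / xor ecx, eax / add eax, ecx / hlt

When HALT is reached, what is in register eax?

195

edi=11
ecx=8
eax=32
ecx=8+9=17
ecx=17*11=187
ecx=187|11=187
eax=32^10=42
edi=11&187=11
eax=42+19=61
ecx=187^61=134
eax=61+134=195
halt.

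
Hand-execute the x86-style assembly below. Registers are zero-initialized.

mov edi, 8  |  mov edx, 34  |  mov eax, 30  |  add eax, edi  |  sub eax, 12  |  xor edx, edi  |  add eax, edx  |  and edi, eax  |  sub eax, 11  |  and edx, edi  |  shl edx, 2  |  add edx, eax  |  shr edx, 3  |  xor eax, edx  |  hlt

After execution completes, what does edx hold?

7

after mov edi, 8: edi=8
after mov edx, 34: edx=34
after mov eax, 30: eax=30
after add eax, edi: eax=30+8=38
after sub eax, 12: eax=38-12=26
after xor edx, edi: edx=34^8=42
after add eax, edx: eax=26+42=68
after and edi, eax: edi=8&68=0
after sub eax, 11: eax=68-11=57
after and edx, edi: edx=42&0=0
after shl edx, 2: edx=0<<2=0
after add edx, eax: edx=0+57=57
after shr edx, 3: edx=57>>3=7
after xor eax, edx: eax=57^7=62
halt.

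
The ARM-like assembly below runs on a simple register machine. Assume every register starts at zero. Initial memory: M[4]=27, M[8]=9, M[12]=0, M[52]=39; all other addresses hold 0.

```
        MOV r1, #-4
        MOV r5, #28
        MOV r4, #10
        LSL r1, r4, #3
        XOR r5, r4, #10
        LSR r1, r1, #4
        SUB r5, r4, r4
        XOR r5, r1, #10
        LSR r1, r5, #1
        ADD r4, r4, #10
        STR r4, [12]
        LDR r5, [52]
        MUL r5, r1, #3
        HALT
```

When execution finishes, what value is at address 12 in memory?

after MOV r1, #-4: r1=-4
after MOV r5, #28: r5=28
after MOV r4, #10: r4=10
after LSL r1, r4, #3: r1=10<<3=80
after XOR r5, r4, #10: r5=10^10=0
after LSR r1, r1, #4: r1=80>>4=5
after SUB r5, r4, r4: r5=10-10=0
after XOR r5, r1, #10: r5=5^10=15
after LSR r1, r5, #1: r1=15>>1=7
after ADD r4, r4, #10: r4=10+10=20
STR r4, [12] → M[12]=20
after LDR r5, [52]: r5=M[52]=39
after MUL r5, r1, #3: r5=7*3=21
halt.

20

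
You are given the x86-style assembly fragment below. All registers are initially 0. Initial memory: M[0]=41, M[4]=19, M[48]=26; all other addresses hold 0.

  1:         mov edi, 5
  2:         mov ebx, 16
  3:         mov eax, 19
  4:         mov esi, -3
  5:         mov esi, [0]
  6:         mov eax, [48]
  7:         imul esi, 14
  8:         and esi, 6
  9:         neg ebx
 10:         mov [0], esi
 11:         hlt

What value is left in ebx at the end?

-16

after mov edi, 5: edi=5
after mov ebx, 16: ebx=16
after mov eax, 19: eax=19
after mov esi, -3: esi=-3
after mov esi, [0]: esi=M[0]=41
after mov eax, [48]: eax=M[48]=26
after imul esi, 14: esi=41*14=574
after and esi, 6: esi=574&6=6
after neg ebx: ebx=-(16)=-16
mov [0], esi → M[0]=6
halt.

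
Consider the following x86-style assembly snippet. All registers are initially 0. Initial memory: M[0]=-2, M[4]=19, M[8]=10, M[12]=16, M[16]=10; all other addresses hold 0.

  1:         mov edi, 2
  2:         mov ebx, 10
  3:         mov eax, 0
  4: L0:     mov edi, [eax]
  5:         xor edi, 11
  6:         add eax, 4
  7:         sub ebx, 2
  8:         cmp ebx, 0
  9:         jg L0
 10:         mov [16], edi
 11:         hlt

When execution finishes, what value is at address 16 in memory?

1

after mov edi, 2: edi=2
after mov ebx, 10: ebx=10
after mov eax, 0: eax=0
after mov edi, [eax]: edi=M[0]=-2
after xor edi, 11: edi=(-2)^11=-11
after add eax, 4: eax=0+4=4
after sub ebx, 2: ebx=10-2=8
cmp ebx, 0  (cmp 8,0)
jg L0: taken
after mov edi, [eax]: edi=M[4]=19
after xor edi, 11: edi=19^11=24
after add eax, 4: eax=4+4=8
after sub ebx, 2: ebx=8-2=6
cmp ebx, 0  (cmp 6,0)
jg L0: taken
after mov edi, [eax]: edi=M[8]=10
after xor edi, 11: edi=10^11=1
after add eax, 4: eax=8+4=12
after sub ebx, 2: ebx=6-2=4
cmp ebx, 0  (cmp 4,0)
jg L0: taken
after mov edi, [eax]: edi=M[12]=16
after xor edi, 11: edi=16^11=27
after add eax, 4: eax=12+4=16
after sub ebx, 2: ebx=4-2=2
cmp ebx, 0  (cmp 2,0)
jg L0: taken
after mov edi, [eax]: edi=M[16]=10
after xor edi, 11: edi=10^11=1
after add eax, 4: eax=16+4=20
after sub ebx, 2: ebx=2-2=0
cmp ebx, 0  (cmp 0,0)
jg L0: not taken
mov [16], edi → M[16]=1
halt.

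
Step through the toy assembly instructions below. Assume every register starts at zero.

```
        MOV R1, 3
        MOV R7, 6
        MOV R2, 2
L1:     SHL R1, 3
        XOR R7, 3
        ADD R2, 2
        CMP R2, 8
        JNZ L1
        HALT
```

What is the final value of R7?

MOV R1, 3 → R1=3
MOV R7, 6 → R7=6
MOV R2, 2 → R2=2
SHL R1, 3 → R1=3<<3=24
XOR R7, 3 → R7=6^3=5
ADD R2, 2 → R2=2+2=4
CMP R2, 8  (cmp 4,8)
JNZ L1: taken
SHL R1, 3 → R1=24<<3=192
XOR R7, 3 → R7=5^3=6
ADD R2, 2 → R2=4+2=6
CMP R2, 8  (cmp 6,8)
JNZ L1: taken
SHL R1, 3 → R1=192<<3=1536
XOR R7, 3 → R7=6^3=5
ADD R2, 2 → R2=6+2=8
CMP R2, 8  (cmp 8,8)
JNZ L1: not taken
halt.

5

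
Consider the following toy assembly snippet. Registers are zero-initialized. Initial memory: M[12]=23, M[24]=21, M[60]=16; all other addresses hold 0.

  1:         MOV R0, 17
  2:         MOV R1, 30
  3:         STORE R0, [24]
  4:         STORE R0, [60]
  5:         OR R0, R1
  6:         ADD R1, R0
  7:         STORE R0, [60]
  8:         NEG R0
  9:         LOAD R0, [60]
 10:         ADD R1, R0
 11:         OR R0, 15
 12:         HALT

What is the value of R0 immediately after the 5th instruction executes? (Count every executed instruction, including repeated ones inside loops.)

31

MOV R0, 17 → R0=17
MOV R1, 30 → R1=30
STORE R0, [24] → M[24]=17
STORE R0, [60] → M[60]=17
OR R0, R1 → R0=17|30=31
After step 5: R0 = 31.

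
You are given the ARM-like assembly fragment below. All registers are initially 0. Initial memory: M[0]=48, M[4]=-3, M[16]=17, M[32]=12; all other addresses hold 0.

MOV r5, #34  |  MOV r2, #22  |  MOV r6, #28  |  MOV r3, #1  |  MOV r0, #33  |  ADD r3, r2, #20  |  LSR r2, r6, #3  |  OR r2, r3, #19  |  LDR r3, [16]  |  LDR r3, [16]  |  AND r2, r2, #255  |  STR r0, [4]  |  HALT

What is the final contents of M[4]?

33

MOV r5, #34 → r5=34
MOV r2, #22 → r2=22
MOV r6, #28 → r6=28
MOV r3, #1 → r3=1
MOV r0, #33 → r0=33
ADD r3, r2, #20 → r3=22+20=42
LSR r2, r6, #3 → r2=28>>3=3
OR r2, r3, #19 → r2=42|19=59
LDR r3, [16] → r3=M[16]=17
LDR r3, [16] → r3=M[16]=17
AND r2, r2, #255 → r2=59&255=59
STR r0, [4] → M[4]=33
halt.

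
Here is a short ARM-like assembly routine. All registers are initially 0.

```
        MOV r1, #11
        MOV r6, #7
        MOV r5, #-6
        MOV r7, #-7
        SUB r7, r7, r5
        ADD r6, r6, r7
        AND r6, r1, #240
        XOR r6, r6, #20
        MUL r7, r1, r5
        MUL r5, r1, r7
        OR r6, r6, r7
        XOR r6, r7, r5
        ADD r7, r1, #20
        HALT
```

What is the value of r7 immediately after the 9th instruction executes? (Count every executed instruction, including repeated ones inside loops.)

-66

MOV r1, #11 → r1=11
MOV r6, #7 → r6=7
MOV r5, #-6 → r5=-6
MOV r7, #-7 → r7=-7
SUB r7, r7, r5 → r7=(-7)-(-6)=-1
ADD r6, r6, r7 → r6=7+(-1)=6
AND r6, r1, #240 → r6=11&240=0
XOR r6, r6, #20 → r6=0^20=20
MUL r7, r1, r5 → r7=11*(-6)=-66
After step 9: r7 = -66.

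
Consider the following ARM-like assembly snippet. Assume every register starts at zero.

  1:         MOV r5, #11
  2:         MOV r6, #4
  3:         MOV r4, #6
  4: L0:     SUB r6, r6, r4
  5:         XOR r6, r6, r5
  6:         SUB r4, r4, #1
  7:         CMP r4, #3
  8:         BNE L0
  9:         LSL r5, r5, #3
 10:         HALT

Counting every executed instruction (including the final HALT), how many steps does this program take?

20

r5=11
r6=4
r4=6
r6=4-6=-2
r6=(-2)^11=-11
r4=6-1=5
CMP r4, #3  (cmp 5,3)
BNE L0: taken
r6=(-11)-5=-16
r6=(-16)^11=-5
r4=5-1=4
CMP r4, #3  (cmp 4,3)
BNE L0: taken
r6=(-5)-4=-9
r6=(-9)^11=-4
r4=4-1=3
CMP r4, #3  (cmp 3,3)
BNE L0: not taken
r5=11<<3=88
halt.
Total executed instructions: 20.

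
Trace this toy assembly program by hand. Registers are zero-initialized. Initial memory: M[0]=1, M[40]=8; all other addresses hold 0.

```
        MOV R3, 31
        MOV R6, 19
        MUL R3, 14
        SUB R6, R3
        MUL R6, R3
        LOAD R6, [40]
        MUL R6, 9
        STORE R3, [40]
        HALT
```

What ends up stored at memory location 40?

434

after MOV R3, 31: R3=31
after MOV R6, 19: R6=19
after MUL R3, 14: R3=31*14=434
after SUB R6, R3: R6=19-434=-415
after MUL R6, R3: R6=(-415)*434=-180110
after LOAD R6, [40]: R6=M[40]=8
after MUL R6, 9: R6=8*9=72
STORE R3, [40] → M[40]=434
halt.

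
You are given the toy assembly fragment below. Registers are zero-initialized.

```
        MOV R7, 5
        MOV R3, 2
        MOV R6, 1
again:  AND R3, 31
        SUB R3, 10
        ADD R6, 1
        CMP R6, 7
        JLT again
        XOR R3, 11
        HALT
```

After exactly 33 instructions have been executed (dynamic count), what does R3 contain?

MOV R7, 5 → R7=5
MOV R3, 2 → R3=2
MOV R6, 1 → R6=1
AND R3, 31 → R3=2&31=2
SUB R3, 10 → R3=2-10=-8
ADD R6, 1 → R6=1+1=2
CMP R6, 7  (cmp 2,7)
JLT again: taken
AND R3, 31 → R3=(-8)&31=24
SUB R3, 10 → R3=24-10=14
ADD R6, 1 → R6=2+1=3
CMP R6, 7  (cmp 3,7)
JLT again: taken
AND R3, 31 → R3=14&31=14
SUB R3, 10 → R3=14-10=4
ADD R6, 1 → R6=3+1=4
CMP R6, 7  (cmp 4,7)
JLT again: taken
AND R3, 31 → R3=4&31=4
SUB R3, 10 → R3=4-10=-6
ADD R6, 1 → R6=4+1=5
CMP R6, 7  (cmp 5,7)
JLT again: taken
AND R3, 31 → R3=(-6)&31=26
SUB R3, 10 → R3=26-10=16
ADD R6, 1 → R6=5+1=6
CMP R6, 7  (cmp 6,7)
JLT again: taken
AND R3, 31 → R3=16&31=16
SUB R3, 10 → R3=16-10=6
ADD R6, 1 → R6=6+1=7
CMP R6, 7  (cmp 7,7)
JLT again: not taken
After step 33: R3 = 6.

6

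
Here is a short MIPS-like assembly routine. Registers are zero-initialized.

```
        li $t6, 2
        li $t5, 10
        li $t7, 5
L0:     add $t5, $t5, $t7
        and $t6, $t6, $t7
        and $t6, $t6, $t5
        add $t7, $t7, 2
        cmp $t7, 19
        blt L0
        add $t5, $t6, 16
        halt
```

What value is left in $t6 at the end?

after li $t6, 2: $t6=2
after li $t5, 10: $t5=10
after li $t7, 5: $t7=5
after add $t5, $t5, $t7: $t5=10+5=15
after and $t6, $t6, $t7: $t6=2&5=0
after and $t6, $t6, $t5: $t6=0&15=0
after add $t7, $t7, 2: $t7=5+2=7
cmp $t7, 19  (cmp 7,19)
blt L0: taken
after add $t5, $t5, $t7: $t5=15+7=22
after and $t6, $t6, $t7: $t6=0&7=0
after and $t6, $t6, $t5: $t6=0&22=0
after add $t7, $t7, 2: $t7=7+2=9
cmp $t7, 19  (cmp 9,19)
blt L0: taken
after add $t5, $t5, $t7: $t5=22+9=31
after and $t6, $t6, $t7: $t6=0&9=0
after and $t6, $t6, $t5: $t6=0&31=0
after add $t7, $t7, 2: $t7=9+2=11
cmp $t7, 19  (cmp 11,19)
blt L0: taken
after add $t5, $t5, $t7: $t5=31+11=42
after and $t6, $t6, $t7: $t6=0&11=0
after and $t6, $t6, $t5: $t6=0&42=0
after add $t7, $t7, 2: $t7=11+2=13
cmp $t7, 19  (cmp 13,19)
blt L0: taken
after add $t5, $t5, $t7: $t5=42+13=55
after and $t6, $t6, $t7: $t6=0&13=0
after and $t6, $t6, $t5: $t6=0&55=0
after add $t7, $t7, 2: $t7=13+2=15
cmp $t7, 19  (cmp 15,19)
blt L0: taken
after add $t5, $t5, $t7: $t5=55+15=70
after and $t6, $t6, $t7: $t6=0&15=0
after and $t6, $t6, $t5: $t6=0&70=0
after add $t7, $t7, 2: $t7=15+2=17
cmp $t7, 19  (cmp 17,19)
blt L0: taken
after add $t5, $t5, $t7: $t5=70+17=87
after and $t6, $t6, $t7: $t6=0&17=0
after and $t6, $t6, $t5: $t6=0&87=0
after add $t7, $t7, 2: $t7=17+2=19
cmp $t7, 19  (cmp 19,19)
blt L0: not taken
after add $t5, $t6, 16: $t5=0+16=16
halt.

0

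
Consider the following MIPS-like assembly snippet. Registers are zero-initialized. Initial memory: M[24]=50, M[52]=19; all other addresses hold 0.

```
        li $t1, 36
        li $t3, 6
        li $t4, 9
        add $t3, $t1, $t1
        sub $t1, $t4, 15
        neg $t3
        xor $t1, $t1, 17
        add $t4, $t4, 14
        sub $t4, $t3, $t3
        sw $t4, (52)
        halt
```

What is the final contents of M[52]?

0

after li $t1, 36: $t1=36
after li $t3, 6: $t3=6
after li $t4, 9: $t4=9
after add $t3, $t1, $t1: $t3=36+36=72
after sub $t1, $t4, 15: $t1=9-15=-6
after neg $t3: $t3=-(72)=-72
after xor $t1, $t1, 17: $t1=(-6)^17=-21
after add $t4, $t4, 14: $t4=9+14=23
after sub $t4, $t3, $t3: $t4=(-72)-(-72)=0
sw $t4, (52) → M[52]=0
halt.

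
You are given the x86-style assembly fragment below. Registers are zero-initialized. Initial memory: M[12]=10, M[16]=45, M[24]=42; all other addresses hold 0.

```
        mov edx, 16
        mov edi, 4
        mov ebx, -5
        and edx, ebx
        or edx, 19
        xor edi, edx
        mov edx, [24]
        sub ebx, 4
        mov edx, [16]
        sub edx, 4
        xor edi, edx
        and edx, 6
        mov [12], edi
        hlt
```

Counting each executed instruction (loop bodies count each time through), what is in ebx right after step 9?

-9

edx=16
edi=4
ebx=-5
edx=16&(-5)=16
edx=16|19=19
edi=4^19=23
edx=M[24]=42
ebx=(-5)-4=-9
edx=M[16]=45
After step 9: ebx = -9.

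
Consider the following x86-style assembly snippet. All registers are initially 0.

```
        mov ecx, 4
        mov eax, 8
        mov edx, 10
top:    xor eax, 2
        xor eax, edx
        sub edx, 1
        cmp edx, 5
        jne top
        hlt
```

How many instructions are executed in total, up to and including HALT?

after mov ecx, 4: ecx=4
after mov eax, 8: eax=8
after mov edx, 10: edx=10
after xor eax, 2: eax=8^2=10
after xor eax, edx: eax=10^10=0
after sub edx, 1: edx=10-1=9
cmp edx, 5  (cmp 9,5)
jne top: taken
after xor eax, 2: eax=0^2=2
after xor eax, edx: eax=2^9=11
after sub edx, 1: edx=9-1=8
cmp edx, 5  (cmp 8,5)
jne top: taken
after xor eax, 2: eax=11^2=9
after xor eax, edx: eax=9^8=1
after sub edx, 1: edx=8-1=7
cmp edx, 5  (cmp 7,5)
jne top: taken
after xor eax, 2: eax=1^2=3
after xor eax, edx: eax=3^7=4
after sub edx, 1: edx=7-1=6
cmp edx, 5  (cmp 6,5)
jne top: taken
after xor eax, 2: eax=4^2=6
after xor eax, edx: eax=6^6=0
after sub edx, 1: edx=6-1=5
cmp edx, 5  (cmp 5,5)
jne top: not taken
halt.
Total executed instructions: 29.

29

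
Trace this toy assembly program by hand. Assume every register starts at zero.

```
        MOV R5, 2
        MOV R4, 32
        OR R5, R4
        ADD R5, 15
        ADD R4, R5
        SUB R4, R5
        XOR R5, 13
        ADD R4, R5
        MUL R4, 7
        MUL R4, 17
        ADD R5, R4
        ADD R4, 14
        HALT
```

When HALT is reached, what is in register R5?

11008

MOV R5, 2 → R5=2
MOV R4, 32 → R4=32
OR R5, R4 → R5=2|32=34
ADD R5, 15 → R5=34+15=49
ADD R4, R5 → R4=32+49=81
SUB R4, R5 → R4=81-49=32
XOR R5, 13 → R5=49^13=60
ADD R4, R5 → R4=32+60=92
MUL R4, 7 → R4=92*7=644
MUL R4, 17 → R4=644*17=10948
ADD R5, R4 → R5=60+10948=11008
ADD R4, 14 → R4=10948+14=10962
halt.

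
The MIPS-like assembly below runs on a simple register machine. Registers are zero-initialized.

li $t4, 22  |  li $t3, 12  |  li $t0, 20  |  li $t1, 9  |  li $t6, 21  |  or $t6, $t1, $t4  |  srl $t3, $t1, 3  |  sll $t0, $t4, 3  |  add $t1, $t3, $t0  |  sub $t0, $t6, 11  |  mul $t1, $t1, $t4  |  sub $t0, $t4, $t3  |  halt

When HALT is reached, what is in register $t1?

3894

li $t4, 22 → $t4=22
li $t3, 12 → $t3=12
li $t0, 20 → $t0=20
li $t1, 9 → $t1=9
li $t6, 21 → $t6=21
or $t6, $t1, $t4 → $t6=9|22=31
srl $t3, $t1, 3 → $t3=9>>3=1
sll $t0, $t4, 3 → $t0=22<<3=176
add $t1, $t3, $t0 → $t1=1+176=177
sub $t0, $t6, 11 → $t0=31-11=20
mul $t1, $t1, $t4 → $t1=177*22=3894
sub $t0, $t4, $t3 → $t0=22-1=21
halt.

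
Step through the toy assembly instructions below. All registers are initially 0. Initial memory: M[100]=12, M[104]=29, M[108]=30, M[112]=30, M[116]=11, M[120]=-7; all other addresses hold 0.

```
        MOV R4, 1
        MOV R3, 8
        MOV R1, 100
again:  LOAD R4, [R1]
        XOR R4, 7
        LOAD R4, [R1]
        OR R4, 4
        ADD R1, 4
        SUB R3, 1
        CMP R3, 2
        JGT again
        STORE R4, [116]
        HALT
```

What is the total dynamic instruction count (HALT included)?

R4=1
R3=8
R1=100
R4=M[100]=12
R4=12^7=11
R4=M[100]=12
R4=12|4=12
R1=100+4=104
R3=8-1=7
CMP R3, 2  (cmp 7,2)
JGT again: taken
R4=M[104]=29
R4=29^7=26
R4=M[104]=29
R4=29|4=29
R1=104+4=108
R3=7-1=6
CMP R3, 2  (cmp 6,2)
JGT again: taken
R4=M[108]=30
R4=30^7=25
R4=M[108]=30
R4=30|4=30
R1=108+4=112
R3=6-1=5
CMP R3, 2  (cmp 5,2)
JGT again: taken
R4=M[112]=30
R4=30^7=25
R4=M[112]=30
R4=30|4=30
R1=112+4=116
R3=5-1=4
CMP R3, 2  (cmp 4,2)
JGT again: taken
R4=M[116]=11
R4=11^7=12
R4=M[116]=11
R4=11|4=15
R1=116+4=120
R3=4-1=3
CMP R3, 2  (cmp 3,2)
JGT again: taken
R4=M[120]=-7
R4=(-7)^7=-2
R4=M[120]=-7
R4=(-7)|4=-3
R1=120+4=124
R3=3-1=2
CMP R3, 2  (cmp 2,2)
JGT again: not taken
STORE R4, [116] → M[116]=-3
halt.
Total executed instructions: 53.

53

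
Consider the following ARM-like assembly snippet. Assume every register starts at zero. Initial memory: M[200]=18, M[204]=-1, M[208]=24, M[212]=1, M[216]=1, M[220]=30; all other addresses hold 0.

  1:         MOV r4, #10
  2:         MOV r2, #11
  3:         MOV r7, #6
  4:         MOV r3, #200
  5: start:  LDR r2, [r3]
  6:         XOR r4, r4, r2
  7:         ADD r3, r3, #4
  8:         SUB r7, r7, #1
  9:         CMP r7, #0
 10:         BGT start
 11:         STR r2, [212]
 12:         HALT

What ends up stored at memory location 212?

r4=10
r2=11
r7=6
r3=200
r2=M[200]=18
r4=10^18=24
r3=200+4=204
r7=6-1=5
CMP r7, #0  (cmp 5,0)
BGT start: taken
r2=M[204]=-1
r4=24^(-1)=-25
r3=204+4=208
r7=5-1=4
CMP r7, #0  (cmp 4,0)
BGT start: taken
r2=M[208]=24
r4=(-25)^24=-1
r3=208+4=212
r7=4-1=3
CMP r7, #0  (cmp 3,0)
BGT start: taken
r2=M[212]=1
r4=(-1)^1=-2
r3=212+4=216
r7=3-1=2
CMP r7, #0  (cmp 2,0)
BGT start: taken
r2=M[216]=1
r4=(-2)^1=-1
r3=216+4=220
r7=2-1=1
CMP r7, #0  (cmp 1,0)
BGT start: taken
r2=M[220]=30
r4=(-1)^30=-31
r3=220+4=224
r7=1-1=0
CMP r7, #0  (cmp 0,0)
BGT start: not taken
STR r2, [212] → M[212]=30
halt.

30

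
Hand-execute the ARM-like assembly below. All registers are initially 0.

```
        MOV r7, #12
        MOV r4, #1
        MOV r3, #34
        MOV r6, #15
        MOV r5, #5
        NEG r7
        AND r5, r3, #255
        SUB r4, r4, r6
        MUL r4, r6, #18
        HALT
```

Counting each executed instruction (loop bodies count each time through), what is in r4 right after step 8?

-14

MOV r7, #12 → r7=12
MOV r4, #1 → r4=1
MOV r3, #34 → r3=34
MOV r6, #15 → r6=15
MOV r5, #5 → r5=5
NEG r7 → r7=-(12)=-12
AND r5, r3, #255 → r5=34&255=34
SUB r4, r4, r6 → r4=1-15=-14
After step 8: r4 = -14.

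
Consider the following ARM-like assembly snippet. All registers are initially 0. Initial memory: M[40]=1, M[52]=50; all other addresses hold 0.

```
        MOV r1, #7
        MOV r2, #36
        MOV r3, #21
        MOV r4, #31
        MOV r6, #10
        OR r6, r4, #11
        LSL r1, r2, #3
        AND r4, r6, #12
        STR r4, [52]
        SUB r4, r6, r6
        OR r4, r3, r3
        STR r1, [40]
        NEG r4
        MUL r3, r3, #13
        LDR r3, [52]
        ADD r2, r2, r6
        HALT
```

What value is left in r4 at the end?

MOV r1, #7 → r1=7
MOV r2, #36 → r2=36
MOV r3, #21 → r3=21
MOV r4, #31 → r4=31
MOV r6, #10 → r6=10
OR r6, r4, #11 → r6=31|11=31
LSL r1, r2, #3 → r1=36<<3=288
AND r4, r6, #12 → r4=31&12=12
STR r4, [52] → M[52]=12
SUB r4, r6, r6 → r4=31-31=0
OR r4, r3, r3 → r4=21|21=21
STR r1, [40] → M[40]=288
NEG r4 → r4=-(21)=-21
MUL r3, r3, #13 → r3=21*13=273
LDR r3, [52] → r3=M[52]=12
ADD r2, r2, r6 → r2=36+31=67
halt.

-21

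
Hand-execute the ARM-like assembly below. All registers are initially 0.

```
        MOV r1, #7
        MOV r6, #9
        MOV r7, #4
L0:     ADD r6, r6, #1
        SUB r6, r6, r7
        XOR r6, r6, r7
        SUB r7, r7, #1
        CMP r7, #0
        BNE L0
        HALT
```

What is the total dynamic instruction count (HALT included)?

r1=7
r6=9
r7=4
r6=9+1=10
r6=10-4=6
r6=6^4=2
r7=4-1=3
CMP r7, #0  (cmp 3,0)
BNE L0: taken
r6=2+1=3
r6=3-3=0
r6=0^3=3
r7=3-1=2
CMP r7, #0  (cmp 2,0)
BNE L0: taken
r6=3+1=4
r6=4-2=2
r6=2^2=0
r7=2-1=1
CMP r7, #0  (cmp 1,0)
BNE L0: taken
r6=0+1=1
r6=1-1=0
r6=0^1=1
r7=1-1=0
CMP r7, #0  (cmp 0,0)
BNE L0: not taken
halt.
Total executed instructions: 28.

28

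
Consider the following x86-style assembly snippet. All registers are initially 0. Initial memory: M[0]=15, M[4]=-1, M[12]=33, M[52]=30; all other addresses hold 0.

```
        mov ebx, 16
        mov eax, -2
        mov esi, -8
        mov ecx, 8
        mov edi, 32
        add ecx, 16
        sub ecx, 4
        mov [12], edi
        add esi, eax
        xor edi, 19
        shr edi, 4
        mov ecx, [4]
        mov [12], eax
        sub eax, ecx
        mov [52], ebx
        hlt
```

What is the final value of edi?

3

ebx=16
eax=-2
esi=-8
ecx=8
edi=32
ecx=8+16=24
ecx=24-4=20
mov [12], edi → M[12]=32
esi=(-8)+(-2)=-10
edi=32^19=51
edi=51>>4=3
ecx=M[4]=-1
mov [12], eax → M[12]=-2
eax=(-2)-(-1)=-1
mov [52], ebx → M[52]=16
halt.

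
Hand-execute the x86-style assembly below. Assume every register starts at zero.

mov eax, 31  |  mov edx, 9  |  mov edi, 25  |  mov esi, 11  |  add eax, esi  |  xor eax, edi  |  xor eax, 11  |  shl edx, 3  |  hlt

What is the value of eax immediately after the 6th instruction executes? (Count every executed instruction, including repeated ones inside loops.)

51

eax=31
edx=9
edi=25
esi=11
eax=31+11=42
eax=42^25=51
After step 6: eax = 51.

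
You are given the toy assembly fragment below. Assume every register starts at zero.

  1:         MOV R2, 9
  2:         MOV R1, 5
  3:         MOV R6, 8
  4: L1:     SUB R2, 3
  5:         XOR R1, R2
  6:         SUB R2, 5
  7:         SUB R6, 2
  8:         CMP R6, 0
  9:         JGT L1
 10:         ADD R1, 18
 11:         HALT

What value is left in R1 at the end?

R2=9
R1=5
R6=8
R2=9-3=6
R1=5^6=3
R2=6-5=1
R6=8-2=6
CMP R6, 0  (cmp 6,0)
JGT L1: taken
R2=1-3=-2
R1=3^(-2)=-3
R2=(-2)-5=-7
R6=6-2=4
CMP R6, 0  (cmp 4,0)
JGT L1: taken
R2=(-7)-3=-10
R1=(-3)^(-10)=11
R2=(-10)-5=-15
R6=4-2=2
CMP R6, 0  (cmp 2,0)
JGT L1: taken
R2=(-15)-3=-18
R1=11^(-18)=-27
R2=(-18)-5=-23
R6=2-2=0
CMP R6, 0  (cmp 0,0)
JGT L1: not taken
R1=(-27)+18=-9
halt.

-9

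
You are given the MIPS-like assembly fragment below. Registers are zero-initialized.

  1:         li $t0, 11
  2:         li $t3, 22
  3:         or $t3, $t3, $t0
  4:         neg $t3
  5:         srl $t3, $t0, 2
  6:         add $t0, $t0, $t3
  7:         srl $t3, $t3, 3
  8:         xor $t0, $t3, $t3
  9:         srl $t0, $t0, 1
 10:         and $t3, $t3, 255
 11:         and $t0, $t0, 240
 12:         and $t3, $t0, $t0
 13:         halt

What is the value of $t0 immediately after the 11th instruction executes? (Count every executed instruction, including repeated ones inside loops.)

after li $t0, 11: $t0=11
after li $t3, 22: $t3=22
after or $t3, $t3, $t0: $t3=22|11=31
after neg $t3: $t3=-(31)=-31
after srl $t3, $t0, 2: $t3=11>>2=2
after add $t0, $t0, $t3: $t0=11+2=13
after srl $t3, $t3, 3: $t3=2>>3=0
after xor $t0, $t3, $t3: $t0=0^0=0
after srl $t0, $t0, 1: $t0=0>>1=0
after and $t3, $t3, 255: $t3=0&255=0
after and $t0, $t0, 240: $t0=0&240=0
After step 11: $t0 = 0.

0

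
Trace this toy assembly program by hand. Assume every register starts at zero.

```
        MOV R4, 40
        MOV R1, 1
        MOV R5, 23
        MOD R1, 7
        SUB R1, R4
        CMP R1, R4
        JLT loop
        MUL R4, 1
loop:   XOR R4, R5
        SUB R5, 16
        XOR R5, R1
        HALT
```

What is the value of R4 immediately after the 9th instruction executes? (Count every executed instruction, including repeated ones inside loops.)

63

MOV R4, 40 → R4=40
MOV R1, 1 → R1=1
MOV R5, 23 → R5=23
MOD R1, 7 → R1=1%7=1
SUB R1, R4 → R1=1-40=-39
CMP R1, R4  (cmp -39,40)
JLT loop: taken
XOR R4, R5 → R4=40^23=63
SUB R5, 16 → R5=23-16=7
After step 9: R4 = 63.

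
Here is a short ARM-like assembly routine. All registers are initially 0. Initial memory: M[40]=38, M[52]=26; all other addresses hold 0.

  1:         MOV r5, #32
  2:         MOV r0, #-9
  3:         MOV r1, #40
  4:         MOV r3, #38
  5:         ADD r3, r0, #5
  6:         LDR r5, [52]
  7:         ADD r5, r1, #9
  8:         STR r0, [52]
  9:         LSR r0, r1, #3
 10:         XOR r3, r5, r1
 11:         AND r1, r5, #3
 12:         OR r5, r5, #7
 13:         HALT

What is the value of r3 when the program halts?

r5=32
r0=-9
r1=40
r3=38
r3=(-9)+5=-4
r5=M[52]=26
r5=40+9=49
STR r0, [52] → M[52]=-9
r0=40>>3=5
r3=49^40=25
r1=49&3=1
r5=49|7=55
halt.

25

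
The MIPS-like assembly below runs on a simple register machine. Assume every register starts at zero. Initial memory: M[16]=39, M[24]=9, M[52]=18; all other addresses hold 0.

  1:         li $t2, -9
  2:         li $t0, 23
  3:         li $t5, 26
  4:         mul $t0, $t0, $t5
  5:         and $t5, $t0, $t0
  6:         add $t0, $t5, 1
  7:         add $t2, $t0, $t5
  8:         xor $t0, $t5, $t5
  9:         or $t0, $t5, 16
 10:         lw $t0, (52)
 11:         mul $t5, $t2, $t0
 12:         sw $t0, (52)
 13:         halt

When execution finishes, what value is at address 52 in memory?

after li $t2, -9: $t2=-9
after li $t0, 23: $t0=23
after li $t5, 26: $t5=26
after mul $t0, $t0, $t5: $t0=23*26=598
after and $t5, $t0, $t0: $t5=598&598=598
after add $t0, $t5, 1: $t0=598+1=599
after add $t2, $t0, $t5: $t2=599+598=1197
after xor $t0, $t5, $t5: $t0=598^598=0
after or $t0, $t5, 16: $t0=598|16=598
after lw $t0, (52): $t0=M[52]=18
after mul $t5, $t2, $t0: $t5=1197*18=21546
sw $t0, (52) → M[52]=18
halt.

18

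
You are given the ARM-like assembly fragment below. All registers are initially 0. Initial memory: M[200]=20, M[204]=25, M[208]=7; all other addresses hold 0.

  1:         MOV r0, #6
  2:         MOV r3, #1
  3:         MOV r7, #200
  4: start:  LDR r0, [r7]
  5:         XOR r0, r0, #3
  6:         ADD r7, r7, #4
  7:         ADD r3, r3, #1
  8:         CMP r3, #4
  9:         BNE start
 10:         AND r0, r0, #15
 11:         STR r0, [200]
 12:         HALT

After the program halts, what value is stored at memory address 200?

4

MOV r0, #6 → r0=6
MOV r3, #1 → r3=1
MOV r7, #200 → r7=200
LDR r0, [r7] → r0=M[200]=20
XOR r0, r0, #3 → r0=20^3=23
ADD r7, r7, #4 → r7=200+4=204
ADD r3, r3, #1 → r3=1+1=2
CMP r3, #4  (cmp 2,4)
BNE start: taken
LDR r0, [r7] → r0=M[204]=25
XOR r0, r0, #3 → r0=25^3=26
ADD r7, r7, #4 → r7=204+4=208
ADD r3, r3, #1 → r3=2+1=3
CMP r3, #4  (cmp 3,4)
BNE start: taken
LDR r0, [r7] → r0=M[208]=7
XOR r0, r0, #3 → r0=7^3=4
ADD r7, r7, #4 → r7=208+4=212
ADD r3, r3, #1 → r3=3+1=4
CMP r3, #4  (cmp 4,4)
BNE start: not taken
AND r0, r0, #15 → r0=4&15=4
STR r0, [200] → M[200]=4
halt.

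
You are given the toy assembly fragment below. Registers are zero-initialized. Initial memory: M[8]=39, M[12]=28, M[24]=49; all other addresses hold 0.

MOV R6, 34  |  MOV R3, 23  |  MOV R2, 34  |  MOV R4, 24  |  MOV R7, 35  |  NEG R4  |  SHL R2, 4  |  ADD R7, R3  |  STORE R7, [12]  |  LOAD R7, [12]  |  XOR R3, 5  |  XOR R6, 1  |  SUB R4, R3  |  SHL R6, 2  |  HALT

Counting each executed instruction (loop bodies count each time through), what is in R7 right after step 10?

58

R6=34
R3=23
R2=34
R4=24
R7=35
R4=-(24)=-24
R2=34<<4=544
R7=35+23=58
STORE R7, [12] → M[12]=58
R7=M[12]=58
After step 10: R7 = 58.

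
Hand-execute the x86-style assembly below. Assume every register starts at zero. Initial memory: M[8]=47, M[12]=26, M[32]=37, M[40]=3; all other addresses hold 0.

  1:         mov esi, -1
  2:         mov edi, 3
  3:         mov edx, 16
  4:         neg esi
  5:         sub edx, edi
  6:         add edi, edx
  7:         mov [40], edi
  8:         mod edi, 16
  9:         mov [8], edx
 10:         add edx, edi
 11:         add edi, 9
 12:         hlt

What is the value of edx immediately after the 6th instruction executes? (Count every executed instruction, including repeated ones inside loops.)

esi=-1
edi=3
edx=16
esi=-(-1)=1
edx=16-3=13
edi=3+13=16
After step 6: edx = 13.

13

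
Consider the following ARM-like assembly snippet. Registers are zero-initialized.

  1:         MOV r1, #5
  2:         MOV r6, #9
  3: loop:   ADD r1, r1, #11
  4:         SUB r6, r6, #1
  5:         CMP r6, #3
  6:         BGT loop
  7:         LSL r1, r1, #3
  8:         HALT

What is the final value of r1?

MOV r1, #5 → r1=5
MOV r6, #9 → r6=9
ADD r1, r1, #11 → r1=5+11=16
SUB r6, r6, #1 → r6=9-1=8
CMP r6, #3  (cmp 8,3)
BGT loop: taken
ADD r1, r1, #11 → r1=16+11=27
SUB r6, r6, #1 → r6=8-1=7
CMP r6, #3  (cmp 7,3)
BGT loop: taken
ADD r1, r1, #11 → r1=27+11=38
SUB r6, r6, #1 → r6=7-1=6
CMP r6, #3  (cmp 6,3)
BGT loop: taken
ADD r1, r1, #11 → r1=38+11=49
SUB r6, r6, #1 → r6=6-1=5
CMP r6, #3  (cmp 5,3)
BGT loop: taken
ADD r1, r1, #11 → r1=49+11=60
SUB r6, r6, #1 → r6=5-1=4
CMP r6, #3  (cmp 4,3)
BGT loop: taken
ADD r1, r1, #11 → r1=60+11=71
SUB r6, r6, #1 → r6=4-1=3
CMP r6, #3  (cmp 3,3)
BGT loop: not taken
LSL r1, r1, #3 → r1=71<<3=568
halt.

568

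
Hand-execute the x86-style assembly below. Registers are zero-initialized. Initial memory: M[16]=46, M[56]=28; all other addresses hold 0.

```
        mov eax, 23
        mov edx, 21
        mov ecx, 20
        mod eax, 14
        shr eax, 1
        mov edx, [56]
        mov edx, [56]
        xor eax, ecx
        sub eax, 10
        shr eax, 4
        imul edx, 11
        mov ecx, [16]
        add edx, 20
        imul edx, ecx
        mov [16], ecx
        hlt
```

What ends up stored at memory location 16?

46

eax=23
edx=21
ecx=20
eax=23%14=9
eax=9>>1=4
edx=M[56]=28
edx=M[56]=28
eax=4^20=16
eax=16-10=6
eax=6>>4=0
edx=28*11=308
ecx=M[16]=46
edx=308+20=328
edx=328*46=15088
mov [16], ecx → M[16]=46
halt.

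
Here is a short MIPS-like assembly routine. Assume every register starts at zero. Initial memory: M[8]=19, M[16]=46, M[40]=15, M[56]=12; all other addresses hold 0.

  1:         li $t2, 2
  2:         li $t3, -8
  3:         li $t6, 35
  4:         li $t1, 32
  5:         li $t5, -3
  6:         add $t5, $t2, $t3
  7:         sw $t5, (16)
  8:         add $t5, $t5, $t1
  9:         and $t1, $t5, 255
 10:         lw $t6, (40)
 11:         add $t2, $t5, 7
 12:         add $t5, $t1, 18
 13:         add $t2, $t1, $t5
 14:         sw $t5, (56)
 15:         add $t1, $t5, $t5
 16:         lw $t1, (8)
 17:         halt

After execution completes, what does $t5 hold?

44

after li $t2, 2: $t2=2
after li $t3, -8: $t3=-8
after li $t6, 35: $t6=35
after li $t1, 32: $t1=32
after li $t5, -3: $t5=-3
after add $t5, $t2, $t3: $t5=2+(-8)=-6
sw $t5, (16) → M[16]=-6
after add $t5, $t5, $t1: $t5=(-6)+32=26
after and $t1, $t5, 255: $t1=26&255=26
after lw $t6, (40): $t6=M[40]=15
after add $t2, $t5, 7: $t2=26+7=33
after add $t5, $t1, 18: $t5=26+18=44
after add $t2, $t1, $t5: $t2=26+44=70
sw $t5, (56) → M[56]=44
after add $t1, $t5, $t5: $t1=44+44=88
after lw $t1, (8): $t1=M[8]=19
halt.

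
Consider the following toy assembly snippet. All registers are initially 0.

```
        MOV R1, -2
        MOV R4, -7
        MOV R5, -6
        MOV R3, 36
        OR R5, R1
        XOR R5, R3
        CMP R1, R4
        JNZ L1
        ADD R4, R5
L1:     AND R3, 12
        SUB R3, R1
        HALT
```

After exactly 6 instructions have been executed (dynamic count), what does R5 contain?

-38

MOV R1, -2 → R1=-2
MOV R4, -7 → R4=-7
MOV R5, -6 → R5=-6
MOV R3, 36 → R3=36
OR R5, R1 → R5=(-6)|(-2)=-2
XOR R5, R3 → R5=(-2)^36=-38
After step 6: R5 = -38.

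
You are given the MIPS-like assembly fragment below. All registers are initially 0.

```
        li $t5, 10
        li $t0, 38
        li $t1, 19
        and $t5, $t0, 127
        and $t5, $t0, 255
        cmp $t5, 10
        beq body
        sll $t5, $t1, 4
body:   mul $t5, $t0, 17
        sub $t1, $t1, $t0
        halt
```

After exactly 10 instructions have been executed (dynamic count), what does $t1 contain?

-19

li $t5, 10 → $t5=10
li $t0, 38 → $t0=38
li $t1, 19 → $t1=19
and $t5, $t0, 127 → $t5=38&127=38
and $t5, $t0, 255 → $t5=38&255=38
cmp $t5, 10  (cmp 38,10)
beq body: not taken
sll $t5, $t1, 4 → $t5=19<<4=304
mul $t5, $t0, 17 → $t5=38*17=646
sub $t1, $t1, $t0 → $t1=19-38=-19
After step 10: $t1 = -19.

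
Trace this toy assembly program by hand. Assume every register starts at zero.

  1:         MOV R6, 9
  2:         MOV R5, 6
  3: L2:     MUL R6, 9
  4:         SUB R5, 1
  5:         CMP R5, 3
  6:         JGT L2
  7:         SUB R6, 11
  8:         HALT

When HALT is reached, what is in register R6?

after MOV R6, 9: R6=9
after MOV R5, 6: R5=6
after MUL R6, 9: R6=9*9=81
after SUB R5, 1: R5=6-1=5
CMP R5, 3  (cmp 5,3)
JGT L2: taken
after MUL R6, 9: R6=81*9=729
after SUB R5, 1: R5=5-1=4
CMP R5, 3  (cmp 4,3)
JGT L2: taken
after MUL R6, 9: R6=729*9=6561
after SUB R5, 1: R5=4-1=3
CMP R5, 3  (cmp 3,3)
JGT L2: not taken
after SUB R6, 11: R6=6561-11=6550
halt.

6550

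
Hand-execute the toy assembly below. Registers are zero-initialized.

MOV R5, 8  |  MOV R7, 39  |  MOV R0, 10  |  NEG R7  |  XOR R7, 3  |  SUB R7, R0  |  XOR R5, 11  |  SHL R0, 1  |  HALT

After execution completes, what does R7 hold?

MOV R5, 8 → R5=8
MOV R7, 39 → R7=39
MOV R0, 10 → R0=10
NEG R7 → R7=-(39)=-39
XOR R7, 3 → R7=(-39)^3=-38
SUB R7, R0 → R7=(-38)-10=-48
XOR R5, 11 → R5=8^11=3
SHL R0, 1 → R0=10<<1=20
halt.

-48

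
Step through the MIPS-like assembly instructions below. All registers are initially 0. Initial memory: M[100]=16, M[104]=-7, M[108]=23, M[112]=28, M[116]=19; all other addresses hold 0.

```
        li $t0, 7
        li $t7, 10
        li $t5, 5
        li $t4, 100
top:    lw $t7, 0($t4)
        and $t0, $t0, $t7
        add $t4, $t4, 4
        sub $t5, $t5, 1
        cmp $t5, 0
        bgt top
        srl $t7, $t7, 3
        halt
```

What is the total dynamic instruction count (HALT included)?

after li $t0, 7: $t0=7
after li $t7, 10: $t7=10
after li $t5, 5: $t5=5
after li $t4, 100: $t4=100
after lw $t7, 0($t4): $t7=M[100]=16
after and $t0, $t0, $t7: $t0=7&16=0
after add $t4, $t4, 4: $t4=100+4=104
after sub $t5, $t5, 1: $t5=5-1=4
cmp $t5, 0  (cmp 4,0)
bgt top: taken
after lw $t7, 0($t4): $t7=M[104]=-7
after and $t0, $t0, $t7: $t0=0&(-7)=0
after add $t4, $t4, 4: $t4=104+4=108
after sub $t5, $t5, 1: $t5=4-1=3
cmp $t5, 0  (cmp 3,0)
bgt top: taken
after lw $t7, 0($t4): $t7=M[108]=23
after and $t0, $t0, $t7: $t0=0&23=0
after add $t4, $t4, 4: $t4=108+4=112
after sub $t5, $t5, 1: $t5=3-1=2
cmp $t5, 0  (cmp 2,0)
bgt top: taken
after lw $t7, 0($t4): $t7=M[112]=28
after and $t0, $t0, $t7: $t0=0&28=0
after add $t4, $t4, 4: $t4=112+4=116
after sub $t5, $t5, 1: $t5=2-1=1
cmp $t5, 0  (cmp 1,0)
bgt top: taken
after lw $t7, 0($t4): $t7=M[116]=19
after and $t0, $t0, $t7: $t0=0&19=0
after add $t4, $t4, 4: $t4=116+4=120
after sub $t5, $t5, 1: $t5=1-1=0
cmp $t5, 0  (cmp 0,0)
bgt top: not taken
after srl $t7, $t7, 3: $t7=19>>3=2
halt.
Total executed instructions: 36.

36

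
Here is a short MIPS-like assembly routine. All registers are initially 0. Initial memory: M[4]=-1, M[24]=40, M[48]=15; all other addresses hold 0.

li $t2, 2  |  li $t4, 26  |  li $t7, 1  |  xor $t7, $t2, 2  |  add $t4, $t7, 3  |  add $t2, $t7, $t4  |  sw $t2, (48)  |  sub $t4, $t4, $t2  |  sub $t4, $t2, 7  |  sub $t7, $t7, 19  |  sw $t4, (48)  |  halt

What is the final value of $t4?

after li $t2, 2: $t2=2
after li $t4, 26: $t4=26
after li $t7, 1: $t7=1
after xor $t7, $t2, 2: $t7=2^2=0
after add $t4, $t7, 3: $t4=0+3=3
after add $t2, $t7, $t4: $t2=0+3=3
sw $t2, (48) → M[48]=3
after sub $t4, $t4, $t2: $t4=3-3=0
after sub $t4, $t2, 7: $t4=3-7=-4
after sub $t7, $t7, 19: $t7=0-19=-19
sw $t4, (48) → M[48]=-4
halt.

-4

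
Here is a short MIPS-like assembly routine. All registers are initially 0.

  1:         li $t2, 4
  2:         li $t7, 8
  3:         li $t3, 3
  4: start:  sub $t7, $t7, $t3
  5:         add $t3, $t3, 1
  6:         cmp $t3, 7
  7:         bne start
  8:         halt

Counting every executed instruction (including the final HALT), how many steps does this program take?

after li $t2, 4: $t2=4
after li $t7, 8: $t7=8
after li $t3, 3: $t3=3
after sub $t7, $t7, $t3: $t7=8-3=5
after add $t3, $t3, 1: $t3=3+1=4
cmp $t3, 7  (cmp 4,7)
bne start: taken
after sub $t7, $t7, $t3: $t7=5-4=1
after add $t3, $t3, 1: $t3=4+1=5
cmp $t3, 7  (cmp 5,7)
bne start: taken
after sub $t7, $t7, $t3: $t7=1-5=-4
after add $t3, $t3, 1: $t3=5+1=6
cmp $t3, 7  (cmp 6,7)
bne start: taken
after sub $t7, $t7, $t3: $t7=(-4)-6=-10
after add $t3, $t3, 1: $t3=6+1=7
cmp $t3, 7  (cmp 7,7)
bne start: not taken
halt.
Total executed instructions: 20.

20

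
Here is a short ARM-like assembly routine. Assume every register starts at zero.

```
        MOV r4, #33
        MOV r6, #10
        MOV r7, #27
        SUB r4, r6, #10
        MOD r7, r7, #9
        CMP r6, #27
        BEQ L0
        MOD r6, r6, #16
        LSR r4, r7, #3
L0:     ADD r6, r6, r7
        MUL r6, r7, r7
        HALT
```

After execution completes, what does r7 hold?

MOV r4, #33 → r4=33
MOV r6, #10 → r6=10
MOV r7, #27 → r7=27
SUB r4, r6, #10 → r4=10-10=0
MOD r7, r7, #9 → r7=27%9=0
CMP r6, #27  (cmp 10,27)
BEQ L0: not taken
MOD r6, r6, #16 → r6=10%16=10
LSR r4, r7, #3 → r4=0>>3=0
ADD r6, r6, r7 → r6=10+0=10
MUL r6, r7, r7 → r6=0*0=0
halt.

0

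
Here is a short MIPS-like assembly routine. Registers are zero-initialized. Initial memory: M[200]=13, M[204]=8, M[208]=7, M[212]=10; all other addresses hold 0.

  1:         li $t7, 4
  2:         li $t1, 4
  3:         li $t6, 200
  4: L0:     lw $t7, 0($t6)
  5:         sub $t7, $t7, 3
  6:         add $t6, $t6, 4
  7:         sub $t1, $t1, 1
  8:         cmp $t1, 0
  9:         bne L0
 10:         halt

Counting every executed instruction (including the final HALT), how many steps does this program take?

li $t7, 4 → $t7=4
li $t1, 4 → $t1=4
li $t6, 200 → $t6=200
lw $t7, 0($t6) → $t7=M[200]=13
sub $t7, $t7, 3 → $t7=13-3=10
add $t6, $t6, 4 → $t6=200+4=204
sub $t1, $t1, 1 → $t1=4-1=3
cmp $t1, 0  (cmp 3,0)
bne L0: taken
lw $t7, 0($t6) → $t7=M[204]=8
sub $t7, $t7, 3 → $t7=8-3=5
add $t6, $t6, 4 → $t6=204+4=208
sub $t1, $t1, 1 → $t1=3-1=2
cmp $t1, 0  (cmp 2,0)
bne L0: taken
lw $t7, 0($t6) → $t7=M[208]=7
sub $t7, $t7, 3 → $t7=7-3=4
add $t6, $t6, 4 → $t6=208+4=212
sub $t1, $t1, 1 → $t1=2-1=1
cmp $t1, 0  (cmp 1,0)
bne L0: taken
lw $t7, 0($t6) → $t7=M[212]=10
sub $t7, $t7, 3 → $t7=10-3=7
add $t6, $t6, 4 → $t6=212+4=216
sub $t1, $t1, 1 → $t1=1-1=0
cmp $t1, 0  (cmp 0,0)
bne L0: not taken
halt.
Total executed instructions: 28.

28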